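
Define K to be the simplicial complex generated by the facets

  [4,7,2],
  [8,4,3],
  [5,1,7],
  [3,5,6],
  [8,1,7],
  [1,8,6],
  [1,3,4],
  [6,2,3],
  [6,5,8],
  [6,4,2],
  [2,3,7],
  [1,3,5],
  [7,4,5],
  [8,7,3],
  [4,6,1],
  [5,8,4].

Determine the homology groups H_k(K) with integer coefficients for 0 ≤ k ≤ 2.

H_0 = Z,  H_1 = Z^2,  H_2 = Z.

Take the total order 1 < 2 < 3 < 4 < 5 < 6 < 7 < 8 on the vertex set. Then K (dimension 2) consists of the simplices:

  0-simplices (8): [1], [2], [3], [4], [5], [6], [7], [8]
  1-simplices (24): (24 of them)
  2-simplices (16): [1,3,4], [1,3,5], [1,4,6], [1,5,7], [1,6,8], [1,7,8], [2,3,6], [2,3,7], [2,4,6], [2,4,7], [3,4,8], [3,5,6], [3,7,8], [4,5,7], [4,5,8], [5,6,8]

so the chain groups are C_0 ≅ Z^8, C_1 ≅ Z^24, C_2 ≅ Z^16.

Boundary ∂_1: C_1 → C_0 sends each edge [p,q] (with p < q) to q − p.
The resulting 8×24 matrix has rank 7, and its Smith normal form has invariant factors (1,1,1,1,1,1,1).

The boundary map ∂_2: C_2 → C_1 maps a triangle to the signed sum of its edges. For instance
  ∂[2,3,7] = [3,7] − [2,7] + [2,3],
  ∂[4,5,7] = [5,7] − [4,7] + [4,5].
The 24×16 boundary matrix has rank 15 and Smith normal form diag(1,1,1,1,1,1,1,1,1,1,1,1,1,1,1).

From H_k ≅ ker(∂_k) / im(∂_{k+1}) we obtain:

  H_0: rank C_0 − rank ∂_1 = 8 − 7 = 1, and the invariant factors of ∂_1 are all 1, so H_0 = Z.
  H_1: rank ker ∂_1 − rank ∂_2 = (24 − 7) − 15 = 2, and the invariant factors of ∂_2 are all 1, so H_1 = Z^2.
  H_2: rank ker ∂_2 − rank ∂_3 = (16 − 15) − 0 = 1, and there is no ∂_3, so H_2 = Z.

(K is a triangulation of the torus T^2.)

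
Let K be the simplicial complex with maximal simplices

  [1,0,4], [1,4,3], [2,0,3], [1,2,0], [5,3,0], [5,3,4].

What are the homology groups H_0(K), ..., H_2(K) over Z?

We work with the vertex ordering 0 < 1 < 2 < 3 < 4 < 5. The simplices of K, each written with vertices in increasing order, are:

  0-simplices (6): [0], [1], [2], [3], [4], [5]
  1-simplices (12): [0,1], [0,2], [0,3], [0,4], [0,5], [1,2], [1,3], [1,4], [2,3], [3,4], [3,5], [4,5]
  2-simplices (6): [0,1,2], [0,1,4], [0,2,3], [0,3,5], [1,3,4], [3,4,5]

so the chain groups are C_0 ≅ Z^6, C_1 ≅ Z^12, C_2 ≅ Z^6.

∂_1: C_1 → C_0 is given by ∂[p,q] = [q] − [p]. For instance
  ∂[0,5] = [5] − [0].
This gives a 6×12 integer matrix of rank 5; reducing to Smith normal form yields diagonal entries (1,1,1,1,1).

∂_2: C_2 → C_1 acts by ∂[p,q,r] = [q,r] − [p,r] + [p,q]. For instance
  ∂[0,1,4] = [1,4] − [0,4] + [0,1],
  ∂[1,3,4] = [3,4] − [1,4] + [1,3].
The 12×6 boundary matrix has rank 6 and Smith normal form diag(1,1,1,1,1,1).

From H_k ≅ ker(∂_k) / im(∂_{k+1}) we obtain:

  H_0: rank C_0 − rank ∂_1 = 6 − 5 = 1, and the invariant factors of ∂_1 are all 1, so H_0 ≅ Z.
  H_1: rank ker ∂_1 − rank ∂_2 = (12 − 5) − 6 = 1, and the invariant factors of ∂_2 are all 1, so H_1 ≅ Z.
  H_2: rank ker ∂_2 − rank ∂_3 = (6 − 6) − 0 = 0, and there is no ∂_3, so H_2 ≅ 0.

(K is a triangulation of the cylinder S^1 x I.)

H_0 = Z,  H_1 = Z,  H_2 = 0.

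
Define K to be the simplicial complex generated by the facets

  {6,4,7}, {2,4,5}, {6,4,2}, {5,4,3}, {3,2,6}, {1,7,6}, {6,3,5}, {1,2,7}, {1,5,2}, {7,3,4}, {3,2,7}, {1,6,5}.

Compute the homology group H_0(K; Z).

Fix the vertex order 1 < 2 < 3 < 4 < 5 < 6 < 7 and write every simplex with vertices in increasing order. Then dim K = 2 and the simplices of K are:

  0-simplices (7): [1], [2], [3], [4], [5], [6], [7]
  1-simplices (18): [1,2], [1,5], [1,6], [1,7], [2,3], [2,4], [2,5], [2,6], [2,7], [3,4], [3,5], [3,6], [3,7], [4,5], [4,6], [4,7], [5,6], [6,7]
  2-simplices (12): [1,2,5], [1,2,7], [1,5,6], [1,6,7], [2,3,6], [2,3,7], [2,4,5], [2,4,6], [3,4,5], [3,4,7], [3,5,6], [4,6,7]

Hence C_0 ≅ Z^7, C_1 ≅ Z^18, C_2 ≅ Z^12.

∂_1: C_1 → C_0 maps an edge to its endpoints' difference, ∂[p,q] = q − p.
The resulting 7×18 matrix has rank 6, and its Smith normal form has invariant factors (1,1,1,1,1,1).

The boundary map ∂_2: C_2 → C_1 maps a triangle to the signed sum of its edges. For instance
  ∂[3,4,5] = [4,5] − [3,5] + [3,4],
  ∂[1,2,7] = [2,7] − [1,7] + [1,2].
This gives a 18×12 integer matrix of rank 12; reducing to Smith normal form yields diagonal entries (1,1,1,1,1,1,1,1,1,1,1,2).

From H_k ≅ ker(∂_k) / im(∂_{k+1}) we obtain:

  H_0: rank C_0 − rank ∂_1 = 7 − 6 = 1, and the invariant factors of ∂_1 are all 1, so H_0 ≅ Z.

H_0 ≅ Z.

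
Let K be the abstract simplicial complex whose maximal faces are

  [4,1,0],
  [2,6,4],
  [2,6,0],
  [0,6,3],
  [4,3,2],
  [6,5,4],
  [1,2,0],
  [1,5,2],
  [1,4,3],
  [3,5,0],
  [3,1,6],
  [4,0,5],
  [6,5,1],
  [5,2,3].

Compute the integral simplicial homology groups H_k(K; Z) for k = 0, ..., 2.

Take the total order 0 < 1 < 2 < 3 < 4 < 5 < 6 on the vertex set. Then K (dimension 2) consists of the simplices:

  0-simplices (7): [0], [1], [2], [3], [4], [5], [6]
  1-simplices (21): [0,1], [0,2], [0,3], [0,4], [0,5], [0,6], [1,2], [1,3], [1,4], [1,5], [1,6], [2,3], [2,4], [2,5], [2,6], [3,4], [3,5], [3,6], [4,5], [4,6], [5,6]
  2-simplices (14): [0,1,2], [0,1,4], [0,2,6], [0,3,5], [0,3,6], [0,4,5], [1,2,5], [1,3,4], [1,3,6], [1,5,6], [2,3,4], [2,3,5], [2,4,6], [4,5,6]

giving chain groups C_0 ≅ Z^7, C_1 ≅ Z^21, C_2 ≅ Z^14.

The boundary map ∂_1: C_1 → C_0 is given by ∂[p,q] = [q] − [p]. For instance
  ∂[0,1] = [1] − [0].
The 7×21 boundary matrix has rank 6 and Smith normal form diag(1,1,1,1,1,1).

The boundary map ∂_2: C_2 → C_1 sends each 2-simplex [p,q,r] to [q,r] − [p,r] + [p,q]. For instance
  ∂[1,5,6] = [5,6] − [1,6] + [1,5],
  ∂[2,3,5] = [3,5] − [2,5] + [2,3].
The resulting 21×14 matrix has rank 13, and its Smith normal form has invariant factors (1,1,1,1,1,1,1,1,1,1,1,1,1).

Now H_k = ker ∂_k / im ∂_{k+1}, so:

  H_0: rank C_0 − rank ∂_1 = 7 − 6 = 1, and the invariant factors of ∂_1 are all 1, so H_0 ≅ Z.
  H_1: rank ker ∂_1 − rank ∂_2 = (21 − 6) − 13 = 2, and the invariant factors of ∂_2 are all 1, so H_1 ≅ Z^2.
  H_2: rank ker ∂_2 − rank ∂_3 = (14 − 13) − 0 = 1, and there is no ∂_3, so H_2 ≅ Z.

As a check, the Euler characteristic is 7 − 21 + 14 = 0, which agrees with 1 − 2 + 1 = 0.

H_0 = Z,  H_1 = Z^2,  H_2 = Z.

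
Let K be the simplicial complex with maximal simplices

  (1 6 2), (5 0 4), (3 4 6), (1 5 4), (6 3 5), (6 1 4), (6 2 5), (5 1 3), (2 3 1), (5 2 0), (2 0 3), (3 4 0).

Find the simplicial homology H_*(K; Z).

Order the vertices as 0 < 1 < 2 < 3 < 4 < 5 < 6. Listing each simplex with vertices in this order, K has dimension 2 with simplices:

  0-simplices (7): [0], [1], [2], [3], [4], [5], [6]
  1-simplices (18): [0,2], [0,3], [0,4], [0,5], [1,2], [1,3], [1,4], [1,5], [1,6], [2,3], [2,5], [2,6], [3,4], [3,5], [3,6], [4,5], [4,6], [5,6]
  2-simplices (12): [0,2,3], [0,2,5], [0,3,4], [0,4,5], [1,2,3], [1,2,6], [1,3,5], [1,4,5], [1,4,6], [2,5,6], [3,4,6], [3,5,6]

Hence C_0 ≅ Z^7, C_1 ≅ Z^18, C_2 ≅ Z^12.

Boundary ∂_1: C_1 → C_0 sends each edge [p,q] (with p < q) to q − p.
The resulting 7×18 matrix has rank 6, and its Smith normal form has invariant factors (1,1,1,1,1,1).

∂_2: C_2 → C_1 sends each 2-simplex [p,q,r] to [q,r] − [p,r] + [p,q]. For instance
  ∂[1,2,6] = [2,6] − [1,6] + [1,2],
  ∂[0,3,4] = [3,4] − [0,4] + [0,3].
The resulting 18×12 matrix has rank 12, and its Smith normal form has invariant factors (1,1,1,1,1,1,1,1,1,1,1,2).

Reading off H_k = ker ∂_k / im ∂_{k+1}:

  H_0: rank C_0 − rank ∂_1 = 7 − 6 = 1, and the invariant factors of ∂_1 are all 1, so H_0 ≅ Z.
  H_1: rank ker ∂_1 − rank ∂_2 = (18 − 6) − 12 = 0, and ∂_2 has invariant factor 2 > 1, so H_1 ≅ Z/2.
  H_2: rank ker ∂_2 − rank ∂_3 = (12 − 12) − 0 = 0, and there is no ∂_3, so H_2 ≅ 0.

H_0 ≅ Z,  H_1 ≅ Z/2,  H_2 = 0.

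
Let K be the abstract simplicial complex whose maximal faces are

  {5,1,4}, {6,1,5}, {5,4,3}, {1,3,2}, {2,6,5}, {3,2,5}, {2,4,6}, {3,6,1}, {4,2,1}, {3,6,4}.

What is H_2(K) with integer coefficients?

H_2 ≅ 0.

Take the total order 1 < 2 < 3 < 4 < 5 < 6 on the vertex set. Then K (dimension 2) consists of the simplices:

  0-simplices (6): [1], [2], [3], [4], [5], [6]
  1-simplices (15): [1,2], [1,3], [1,4], [1,5], [1,6], [2,3], [2,4], [2,5], [2,6], [3,4], [3,5], [3,6], [4,5], [4,6], [5,6]
  2-simplices (10): [1,2,3], [1,2,4], [1,3,6], [1,4,5], [1,5,6], [2,3,5], [2,4,6], [2,5,6], [3,4,5], [3,4,6]

Hence C_0 ≅ Z^6, C_1 ≅ Z^15, C_2 ≅ Z^10.

∂_1: C_1 → C_0 maps an edge to its endpoints' difference, ∂[p,q] = q − p.
The resulting 6×15 matrix has rank 5, and its Smith normal form has invariant factors (1,1,1,1,1).

The boundary map ∂_2: C_2 → C_1 sends each 2-simplex [p,q,r] to [q,r] − [p,r] + [p,q]. For instance
  ∂[1,3,6] = [3,6] − [1,6] + [1,3],
  ∂[3,4,5] = [4,5] − [3,5] + [3,4].
The 15×10 boundary matrix has rank 10 and Smith normal form diag(1,1,1,1,1,1,1,1,1,2).

From H_k ≅ ker(∂_k) / im(∂_{k+1}) we obtain:

  H_2: rank ker ∂_2 − rank ∂_3 = (10 − 10) − 0 = 0, and there is no ∂_3, so H_2 ≅ 0.

(K is a triangulation of the real projective plane RP^2.)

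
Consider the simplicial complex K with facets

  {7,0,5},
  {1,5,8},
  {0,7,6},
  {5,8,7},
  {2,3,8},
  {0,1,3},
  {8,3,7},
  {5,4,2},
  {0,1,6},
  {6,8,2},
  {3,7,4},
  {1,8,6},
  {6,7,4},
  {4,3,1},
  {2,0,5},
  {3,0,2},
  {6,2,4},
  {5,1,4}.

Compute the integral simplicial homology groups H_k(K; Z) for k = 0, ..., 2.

Fix the vertex order 0 < 1 < 2 < 3 < 4 < 5 < 6 < 7 < 8 and write every simplex with vertices in increasing order. Then dim K = 2 and the simplices of K are:

  0-simplices (9): [0], [1], [2], [3], [4], [5], [6], [7], [8]
  1-simplices (27): (27 of them)
  2-simplices (18): [0,1,3], [0,1,6], [0,2,3], [0,2,5], [0,5,7], [0,6,7], [1,3,4], [1,4,5], [1,5,8], [1,6,8], [2,3,8], [2,4,5], [2,4,6], [2,6,8], [3,4,7], [3,7,8], [4,6,7], [5,7,8]

giving chain groups C_0 ≅ Z^9, C_1 ≅ Z^27, C_2 ≅ Z^18.

The boundary map ∂_1: C_1 → C_0 maps an edge to its endpoints' difference, ∂[p,q] = q − p. For instance
  ∂[2,3] = [3] − [2].
The resulting 9×27 matrix has rank 8, and its Smith normal form has invariant factors (1,1,1,1,1,1,1,1).

Boundary ∂_2: C_2 → C_1 acts by ∂[p,q,r] = [q,r] − [p,r] + [p,q]. For instance
  ∂[0,1,6] = [1,6] − [0,6] + [0,1],
  ∂[2,4,5] = [4,5] − [2,5] + [2,4].
The resulting 27×18 matrix has rank 17, and its Smith normal form has invariant factors (1,1,1,1,1,1,1,1,1,1,1,1,1,1,1,1,1).

From H_k ≅ ker(∂_k) / im(∂_{k+1}) we obtain:

  H_0: rank C_0 − rank ∂_1 = 9 − 8 = 1, and the invariant factors of ∂_1 are all 1, so H_0 = Z.
  H_1: rank ker ∂_1 − rank ∂_2 = (27 − 8) − 17 = 2, and the invariant factors of ∂_2 are all 1, so H_1 = Z^2.
  H_2: rank ker ∂_2 − rank ∂_3 = (18 − 17) − 0 = 1, and there is no ∂_3, so H_2 = Z.

H_0 = Z,  H_1 = Z^2,  H_2 = Z.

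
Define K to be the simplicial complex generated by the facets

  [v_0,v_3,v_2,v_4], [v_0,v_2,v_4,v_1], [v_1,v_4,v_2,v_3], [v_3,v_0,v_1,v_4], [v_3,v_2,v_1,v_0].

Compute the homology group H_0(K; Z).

Fix the vertex order v_0 < v_1 < v_2 < v_3 < v_4 and write every simplex with vertices in increasing order. Then dim K = 3 and the simplices of K are:

  0-simplices (5): [v_0], [v_1], [v_2], [v_3], [v_4]
  1-simplices (10): [v_0,v_1], [v_0,v_2], [v_0,v_3], [v_0,v_4], [v_1,v_2], [v_1,v_3], [v_1,v_4], [v_2,v_3], [v_2,v_4], [v_3,v_4]
  2-simplices (10): [v_0,v_1,v_2], [v_0,v_1,v_3], [v_0,v_1,v_4], [v_0,v_2,v_3], [v_0,v_2,v_4], [v_0,v_3,v_4], [v_1,v_2,v_3], [v_1,v_2,v_4], [v_1,v_3,v_4], [v_2,v_3,v_4]
  3-simplices (5): [v_0,v_1,v_2,v_3], [v_0,v_1,v_2,v_4], [v_0,v_1,v_3,v_4], [v_0,v_2,v_3,v_4], [v_1,v_2,v_3,v_4]

so the chain groups are C_0 ≅ Z^5, C_1 ≅ Z^10, C_2 ≅ Z^10, C_3 ≅ Z^5.

Boundary ∂_1: C_1 → C_0 sends each edge [p,q] (with p < q) to q − p.
The 5×10 boundary matrix has rank 4 and Smith normal form diag(1,1,1,1).

Boundary ∂_2: C_2 → C_1 sends each 2-simplex [p,q,r] to [q,r] − [p,r] + [p,q]. For instance
  ∂[v_0,v_3,v_4] = [v_3,v_4] − [v_0,v_4] + [v_0,v_3],
  ∂[v_0,v_1,v_2] = [v_1,v_2] − [v_0,v_2] + [v_0,v_1].
As a 10×10 matrix over Z this has rank 6, with invariant factors (1,1,1,1,1,1).

The boundary map ∂_3: C_3 → C_2 sends each 3-simplex σ to the alternating sum Σ_i (−1)^i (σ with its i-th vertex removed). For instance
  ∂[v_1,v_2,v_3,v_4] = [v_2,v_3,v_4] − [v_1,v_3,v_4] + [v_1,v_2,v_4] − [v_1,v_2,v_3],
  ∂[v_0,v_1,v_2,v_4] = [v_1,v_2,v_4] − [v_0,v_2,v_4] + [v_0,v_1,v_4] − [v_0,v_1,v_2].
The resulting 10×5 matrix has rank 4, and its Smith normal form has invariant factors (1,1,1,1).

Reading off H_k = ker ∂_k / im ∂_{k+1}:

  H_0: rank C_0 − rank ∂_1 = 5 − 4 = 1, and the invariant factors of ∂_1 are all 1, so H_0 ≅ Z.

H_0 = Z.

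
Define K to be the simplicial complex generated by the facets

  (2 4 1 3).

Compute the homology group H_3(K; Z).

Fix the vertex order 1 < 2 < 3 < 4 and write every simplex with vertices in increasing order. Then dim K = 3 and the simplices of K are:

  0-simplices (4): [1], [2], [3], [4]
  1-simplices (6): [1,2], [1,3], [1,4], [2,3], [2,4], [3,4]
  2-simplices (4): [1,2,3], [1,2,4], [1,3,4], [2,3,4]
  3-simplices (1): [1,2,3,4]

so the chain groups are C_0 ≅ Z^4, C_1 ≅ Z^6, C_2 ≅ Z^4, C_3 ≅ Z^1.

The boundary map ∂_1: C_1 → C_0 is given by ∂[p,q] = [q] − [p]. For instance
  ∂[2,4] = [4] − [2].
This gives a 4×6 integer matrix of rank 3; reducing to Smith normal form yields diagonal entries (1,1,1).

∂_2: C_2 → C_1 maps a triangle to the signed sum of its edges. For instance
  ∂[1,3,4] = [3,4] − [1,4] + [1,3],
  ∂[1,2,3] = [2,3] − [1,3] + [1,2].
The 6×4 boundary matrix has rank 3 and Smith normal form diag(1,1,1).

The boundary map ∂_3: C_3 → C_2 sends each 3-simplex σ to the alternating sum Σ_i (−1)^i (σ with its i-th vertex removed). For instance
  ∂[1,2,3,4] = [2,3,4] − [1,3,4] + [1,2,4] − [1,2,3].
This gives a 4×1 integer matrix of rank 1; reducing to Smith normal form yields diagonal entries (1).

From H_k ≅ ker(∂_k) / im(∂_{k+1}) we obtain:

  H_3: rank ker ∂_3 − rank ∂_4 = (1 − 1) − 0 = 0, and there is no ∂_4, so H_3 = 0.

(K is a triangulation of the 3-simplex.)

H_3 = 0.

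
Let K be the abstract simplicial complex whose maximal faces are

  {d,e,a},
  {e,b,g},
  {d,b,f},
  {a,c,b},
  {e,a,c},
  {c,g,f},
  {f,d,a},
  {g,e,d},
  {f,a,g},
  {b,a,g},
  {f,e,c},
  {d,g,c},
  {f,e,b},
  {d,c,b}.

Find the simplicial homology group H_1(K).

H_1 ≅ Z^2.

K has 7 vertices, 21 edges, 14 triangles.
rank ∂_1 = 6, rank ∂_2 = 13 ⇒ b_1 = 21 − 6 − 13 = 2; all invariant factors of ∂_2 are 1 so no torsion. So H_1 ≅ Z^2.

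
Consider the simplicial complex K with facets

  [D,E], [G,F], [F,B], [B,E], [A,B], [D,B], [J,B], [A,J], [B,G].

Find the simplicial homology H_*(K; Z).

H_0 = Z,  H_1 = Z^3.

K has 7 vertices, 9 edges.
rank ∂_0 = 0, rank ∂_1 = 6 ⇒ b_0 = 7 − 0 − 6 = 1; all invariant factors of ∂_1 are 1 so no torsion. So H_0 ≅ Z.
rank ∂_1 = 6, rank ∂_2 = 0 ⇒ b_1 = 9 − 6 − 0 = 3. So H_1 ≅ Z^3.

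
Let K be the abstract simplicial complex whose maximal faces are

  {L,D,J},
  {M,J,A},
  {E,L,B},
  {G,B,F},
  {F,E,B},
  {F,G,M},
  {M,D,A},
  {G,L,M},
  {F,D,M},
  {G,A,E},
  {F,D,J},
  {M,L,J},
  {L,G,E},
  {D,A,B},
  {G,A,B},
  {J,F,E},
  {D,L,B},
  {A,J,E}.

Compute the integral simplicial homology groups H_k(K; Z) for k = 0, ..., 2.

We work with the vertex ordering A < B < D < E < F < G < J < L < M. The simplices of K, each written with vertices in increasing order, are:

  0-simplices (9): A, B, D, E, F, G, J, L, M
  1-simplices (27): AB, AD, AE, AG, AJ, AM, BD, BE, BF, BG, BL, DF, DJ, DL, DM, EF, EG, EJ, EL, FG, FJ, FM, GL, GM, JL, JM, LM
  2-simplices (18): ABD, ABG, ADM, AEG, AEJ, AJM, BDL, BEF, BEL, BFG, DFJ, DFM, DJL, EFJ, EGL, FGM, GLM, JLM

so the chain groups are C_0 ≅ Z^9, C_1 ≅ Z^27, C_2 ≅ Z^18.

∂_1: C_1 → C_0 sends each edge [p,q] (with p < q) to q − p.
The 9×27 boundary matrix has rank 8 and Smith normal form diag(1,1,1,1,1,1,1,1).

The boundary map ∂_2: C_2 → C_1 sends each 2-simplex [p,q,r] to [q,r] − [p,r] + [p,q]. For instance
  ∂ADM = DM − AM + AD,
  ∂AEJ = EJ − AJ + AE.
As a 27×18 matrix over Z this has rank 18, with invariant factors (1,1,1,1,1,1,1,1,1,1,1,1,1,1,1,1,1,2).

From H_k ≅ ker(∂_k) / im(∂_{k+1}) we obtain:

  H_0: rank C_0 − rank ∂_1 = 9 − 8 = 1, and the invariant factors of ∂_1 are all 1, so H_0 = Z.
  H_1: rank ker ∂_1 − rank ∂_2 = (27 − 8) − 18 = 1, and ∂_2 has invariant factor 2 > 1, so H_1 = Z ⊕ Z/2.
  H_2: rank ker ∂_2 − rank ∂_3 = (18 − 18) − 0 = 0, and there is no ∂_3, so H_2 = 0.

H_0 ≅ Z,  H_1 ≅ Z ⊕ Z/2,  H_2 = 0.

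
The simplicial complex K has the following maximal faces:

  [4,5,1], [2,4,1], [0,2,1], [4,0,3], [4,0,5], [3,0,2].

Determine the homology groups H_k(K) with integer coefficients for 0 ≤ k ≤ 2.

We work with the vertex ordering 0 < 1 < 2 < 3 < 4 < 5. The simplices of K, each written with vertices in increasing order, are:

  0-simplices (6): [0], [1], [2], [3], [4], [5]
  1-simplices (12): [0,1], [0,2], [0,3], [0,4], [0,5], [1,2], [1,4], [1,5], [2,3], [2,4], [3,4], [4,5]
  2-simplices (6): [0,1,2], [0,2,3], [0,3,4], [0,4,5], [1,2,4], [1,4,5]

so the chain groups are C_0 ≅ Z^6, C_1 ≅ Z^12, C_2 ≅ Z^6.

Boundary ∂_1: C_1 → C_0 is given by ∂[p,q] = [q] − [p]. For instance
  ∂[0,2] = [2] − [0].
As a 6×12 matrix over Z this has rank 5, with invariant factors (1,1,1,1,1).

The boundary map ∂_2: C_2 → C_1 maps a triangle to the signed sum of its edges. For instance
  ∂[1,4,5] = [4,5] − [1,5] + [1,4],
  ∂[0,3,4] = [3,4] − [0,4] + [0,3].
This gives a 12×6 integer matrix of rank 6; reducing to Smith normal form yields diagonal entries (1,1,1,1,1,1).

Computing H_k = (kernel of ∂_k) / (image of ∂_{k+1}):

  H_0: rank C_0 − rank ∂_1 = 6 − 5 = 1, and the invariant factors of ∂_1 are all 1, so H_0 ≅ Z.
  H_1: rank ker ∂_1 − rank ∂_2 = (12 − 5) − 6 = 1, and the invariant factors of ∂_2 are all 1, so H_1 ≅ Z.
  H_2: rank ker ∂_2 − rank ∂_3 = (6 − 6) − 0 = 0, and there is no ∂_3, so H_2 ≅ 0.

As a check, the Euler characteristic is 6 − 12 + 6 = 0, which agrees with 1 − 1 + 0 = 0.

H_0 ≅ Z,  H_1 ≅ Z,  H_2 = 0.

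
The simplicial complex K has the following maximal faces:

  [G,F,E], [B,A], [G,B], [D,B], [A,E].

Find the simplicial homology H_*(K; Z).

H_0 ≅ Z,  H_1 ≅ Z,  H_2 = 0.

Fix the vertex order A < B < D < E < F < G and write every simplex with vertices in increasing order. Then dim K = 2 and the simplices of K are:

  0-simplices (6): A, B, D, E, F, G
  1-simplices (7): AB, AE, BD, BG, EF, EG, FG
  2-simplices (1): EFG

so the chain groups are C_0 ≅ Z^6, C_1 ≅ Z^7, C_2 ≅ Z^1.

The boundary map ∂_1: C_1 → C_0 sends each edge [p,q] (with p < q) to q − p.
The 6×7 boundary matrix has rank 5 and Smith normal form diag(1,1,1,1,1).

∂_2: C_2 → C_1 maps a triangle to the signed sum of its edges. For instance
  ∂EFG = FG − EG + EF.
This gives a 7×1 integer matrix of rank 1; reducing to Smith normal form yields diagonal entries (1).

Computing H_k = (kernel of ∂_k) / (image of ∂_{k+1}):

  H_0: rank C_0 − rank ∂_1 = 6 − 5 = 1, and the invariant factors of ∂_1 are all 1, so H_0 ≅ Z.
  H_1: rank ker ∂_1 − rank ∂_2 = (7 − 5) − 1 = 1, and the invariant factors of ∂_2 are all 1, so H_1 ≅ Z.
  H_2: rank ker ∂_2 − rank ∂_3 = (1 − 1) − 0 = 0, and there is no ∂_3, so H_2 ≅ 0.

As a check, the Euler characteristic is 6 − 7 + 1 = 0, which agrees with 1 − 1 + 0 = 0.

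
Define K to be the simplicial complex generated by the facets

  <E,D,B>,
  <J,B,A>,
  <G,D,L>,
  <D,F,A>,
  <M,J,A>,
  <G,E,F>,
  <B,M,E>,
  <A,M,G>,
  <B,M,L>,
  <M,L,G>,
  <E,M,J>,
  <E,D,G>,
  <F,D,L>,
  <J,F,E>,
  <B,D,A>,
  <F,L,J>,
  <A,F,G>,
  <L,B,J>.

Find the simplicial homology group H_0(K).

Fix the vertex order A < B < D < E < F < G < J < L < M and write every simplex with vertices in increasing order. Then dim K = 2 and the simplices of K are:

  0-simplices (9): A, B, D, E, F, G, J, L, M
  1-simplices (27): AB, AD, AF, AG, AJ, AM, BD, BE, BJ, BL, BM, DE, DF, DG, DL, EF, EG, EJ, EM, FG, FJ, FL, GL, GM, JL, JM, LM
  2-simplices (18): ABD, ABJ, ADF, AFG, AGM, AJM, BDE, BEM, BJL, BLM, DEG, DFL, DGL, EFG, EFJ, EJM, FJL, GLM

giving chain groups C_0 ≅ Z^9, C_1 ≅ Z^27, C_2 ≅ Z^18.

The boundary map ∂_1: C_1 → C_0 sends each edge [p,q] (with p < q) to q − p. For instance
  ∂AM = M − A.
This gives a 9×27 integer matrix of rank 8; reducing to Smith normal form yields diagonal entries (1,1,1,1,1,1,1,1).

∂_2: C_2 → C_1 sends each 2-simplex [p,q,r] to [q,r] − [p,r] + [p,q]. For instance
  ∂BLM = LM − BM + BL,
  ∂GLM = LM − GM + GL.
The 27×18 boundary matrix has rank 18 and Smith normal form diag(1,1,1,1,1,1,1,1,1,1,1,1,1,1,1,1,1,2).

Computing H_k = (kernel of ∂_k) / (image of ∂_{k+1}):

  H_0: rank C_0 − rank ∂_1 = 9 − 8 = 1, and the invariant factors of ∂_1 are all 1, so H_0 = Z.

(K is a triangulation of the Klein bottle.)

H_0 = Z.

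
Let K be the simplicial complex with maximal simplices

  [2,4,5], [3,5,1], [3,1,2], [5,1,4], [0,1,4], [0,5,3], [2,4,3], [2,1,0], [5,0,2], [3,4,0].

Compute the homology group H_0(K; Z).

H_0 ≅ Z.

Fix the vertex order 0 < 1 < 2 < 3 < 4 < 5 and write every simplex with vertices in increasing order. Then dim K = 2 and the simplices of K are:

  0-simplices (6): [0], [1], [2], [3], [4], [5]
  1-simplices (15): [0,1], [0,2], [0,3], [0,4], [0,5], [1,2], [1,3], [1,4], [1,5], [2,3], [2,4], [2,5], [3,4], [3,5], [4,5]
  2-simplices (10): [0,1,2], [0,1,4], [0,2,5], [0,3,4], [0,3,5], [1,2,3], [1,3,5], [1,4,5], [2,3,4], [2,4,5]

Hence C_0 ≅ Z^6, C_1 ≅ Z^15, C_2 ≅ Z^10.

The boundary map ∂_1: C_1 → C_0 maps an edge to its endpoints' difference, ∂[p,q] = q − p. For instance
  ∂[0,3] = [3] − [0].
The 6×15 boundary matrix has rank 5 and Smith normal form diag(1,1,1,1,1).

The boundary map ∂_2: C_2 → C_1 acts by ∂[p,q,r] = [q,r] − [p,r] + [p,q]. For instance
  ∂[0,3,5] = [3,5] − [0,5] + [0,3],
  ∂[1,3,5] = [3,5] − [1,5] + [1,3].
As a 15×10 matrix over Z this has rank 10, with invariant factors (1,1,1,1,1,1,1,1,1,2).

Now H_k = ker ∂_k / im ∂_{k+1}, so:

  H_0: rank C_0 − rank ∂_1 = 6 − 5 = 1, and the invariant factors of ∂_1 are all 1, so H_0 ≅ Z.

(K is a triangulation of the real projective plane RP^2.)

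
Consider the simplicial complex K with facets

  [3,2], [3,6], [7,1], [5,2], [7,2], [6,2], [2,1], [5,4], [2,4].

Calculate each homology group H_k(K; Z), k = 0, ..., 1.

K has 7 vertices, 9 edges.
rank ∂_0 = 0, rank ∂_1 = 6 ⇒ b_0 = 7 − 0 − 6 = 1; all invariant factors of ∂_1 are 1 so no torsion. So H_0 = Z.
rank ∂_1 = 6, rank ∂_2 = 0 ⇒ b_1 = 9 − 6 − 0 = 3. So H_1 = Z^3.

H_0 ≅ Z,  H_1 ≅ Z^3.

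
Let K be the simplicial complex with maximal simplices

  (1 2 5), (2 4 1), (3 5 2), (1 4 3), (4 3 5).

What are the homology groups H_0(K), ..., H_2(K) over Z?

H_0 ≅ Z,  H_1 ≅ Z,  H_2 = 0.

We work with the vertex ordering 1 < 2 < 3 < 4 < 5. The simplices of K, each written with vertices in increasing order, are:

  0-simplices (5): [1], [2], [3], [4], [5]
  1-simplices (10): [1,2], [1,3], [1,4], [1,5], [2,3], [2,4], [2,5], [3,4], [3,5], [4,5]
  2-simplices (5): [1,2,4], [1,2,5], [1,3,4], [2,3,5], [3,4,5]

Hence C_0 ≅ Z^5, C_1 ≅ Z^10, C_2 ≅ Z^5.

∂_1: C_1 → C_0 maps an edge to its endpoints' difference, ∂[p,q] = q − p.
The resulting 5×10 matrix has rank 4, and its Smith normal form has invariant factors (1,1,1,1).

∂_2: C_2 → C_1 maps a triangle to the signed sum of its edges. For instance
  ∂[1,2,5] = [2,5] − [1,5] + [1,2],
  ∂[3,4,5] = [4,5] − [3,5] + [3,4].
The resulting 10×5 matrix has rank 5, and its Smith normal form has invariant factors (1,1,1,1,1).

Now H_k = ker ∂_k / im ∂_{k+1}, so:

  H_0: rank C_0 − rank ∂_1 = 5 − 4 = 1, and the invariant factors of ∂_1 are all 1, so H_0 ≅ Z.
  H_1: rank ker ∂_1 − rank ∂_2 = (10 − 4) − 5 = 1, and the invariant factors of ∂_2 are all 1, so H_1 ≅ Z.
  H_2: rank ker ∂_2 − rank ∂_3 = (5 − 5) − 0 = 0, and there is no ∂_3, so H_2 ≅ 0.

As a check, the Euler characteristic is 5 − 10 + 5 = 0, which agrees with 1 − 1 + 0 = 0.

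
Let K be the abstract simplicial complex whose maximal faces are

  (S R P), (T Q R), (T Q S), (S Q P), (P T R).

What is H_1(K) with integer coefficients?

H_1 = Z.

Order the vertices as P < Q < R < S < T. Listing each simplex with vertices in this order, K has dimension 2 with simplices:

  0-simplices (5): P, Q, R, S, T
  1-simplices (10): PQ, PR, PS, PT, QR, QS, QT, RS, RT, ST
  2-simplices (5): PQS, PRS, PRT, QRT, QST

Hence C_0 ≅ Z^5, C_1 ≅ Z^10, C_2 ≅ Z^5.

The boundary map ∂_1: C_1 → C_0 maps an edge to its endpoints' difference, ∂[p,q] = q − p. For instance
  ∂PQ = Q − P.
The resulting 5×10 matrix has rank 4, and its Smith normal form has invariant factors (1,1,1,1).

The boundary map ∂_2: C_2 → C_1 sends each 2-simplex [p,q,r] to [q,r] − [p,r] + [p,q]. For instance
  ∂PRS = RS − PS + PR,
  ∂QST = ST − QT + QS.
As a 10×5 matrix over Z this has rank 5, with invariant factors (1,1,1,1,1).

Now H_k = ker ∂_k / im ∂_{k+1}, so:

  H_1: rank ker ∂_1 − rank ∂_2 = (10 − 4) − 5 = 1, and the invariant factors of ∂_2 are all 1, so H_1 ≅ Z.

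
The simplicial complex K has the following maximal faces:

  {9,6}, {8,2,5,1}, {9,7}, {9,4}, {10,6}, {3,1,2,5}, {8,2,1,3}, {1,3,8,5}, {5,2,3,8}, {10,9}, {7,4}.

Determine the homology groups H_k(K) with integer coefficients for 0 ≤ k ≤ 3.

K has 10 vertices, 16 edges, 10 triangles, 5 3-simplices.
rank ∂_0 = 0, rank ∂_1 = 8 ⇒ b_0 = 10 − 0 − 8 = 2; all invariant factors of ∂_1 are 1 so no torsion. So H_0 ≅ Z^2.
rank ∂_1 = 8, rank ∂_2 = 6 ⇒ b_1 = 16 − 8 − 6 = 2; all invariant factors of ∂_2 are 1 so no torsion. So H_1 ≅ Z^2.
rank ∂_2 = 6, rank ∂_3 = 4 ⇒ b_2 = 10 − 6 − 4 = 0; all invariant factors of ∂_3 are 1 so no torsion. So H_2 ≅ 0.
rank ∂_3 = 4, rank ∂_4 = 0 ⇒ b_3 = 5 − 4 − 0 = 1. So H_3 ≅ Z.

H_0 = Z^2,  H_1 = Z^2,  H_2 = 0,  H_3 = Z.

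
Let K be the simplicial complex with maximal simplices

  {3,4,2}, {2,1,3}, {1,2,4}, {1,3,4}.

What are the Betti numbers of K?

b_0 = 1, b_1 = 0, b_2 = 1.

Fix the vertex order 1 < 2 < 3 < 4 and write every simplex with vertices in increasing order. Then dim K = 2 and the simplices of K are:

  0-simplices (4): [1], [2], [3], [4]
  1-simplices (6): [1,2], [1,3], [1,4], [2,3], [2,4], [3,4]
  2-simplices (4): [1,2,3], [1,2,4], [1,3,4], [2,3,4]

giving chain groups C_0 ≅ Z^4, C_1 ≅ Z^6, C_2 ≅ Z^4.

The boundary map ∂_1: C_1 → C_0 maps an edge to its endpoints' difference, ∂[p,q] = q − p.
As a 4×6 matrix over Z this has rank 3, with invariant factors (1,1,1).

The boundary map ∂_2: C_2 → C_1 acts by ∂[p,q,r] = [q,r] − [p,r] + [p,q]. For instance
  ∂[1,3,4] = [3,4] − [1,4] + [1,3],
  ∂[1,2,4] = [2,4] − [1,4] + [1,2].
The resulting 6×4 matrix has rank 3, and its Smith normal form has invariant factors (1,1,1).

Now H_k = ker ∂_k / im ∂_{k+1}, so:

  H_0: rank C_0 − rank ∂_1 = 4 − 3 = 1, and the invariant factors of ∂_1 are all 1, so H_0 = Z.
  H_1: rank ker ∂_1 − rank ∂_2 = (6 − 3) − 3 = 0, and the invariant factors of ∂_2 are all 1, so H_1 = 0.
  H_2: rank ker ∂_2 − rank ∂_3 = (4 − 3) − 0 = 1, and there is no ∂_3, so H_2 = Z.

(K is a triangulation of the 2-sphere S^2.)

Hence the Betti numbers are b_0 = 1, b_1 = 0, b_2 = 1.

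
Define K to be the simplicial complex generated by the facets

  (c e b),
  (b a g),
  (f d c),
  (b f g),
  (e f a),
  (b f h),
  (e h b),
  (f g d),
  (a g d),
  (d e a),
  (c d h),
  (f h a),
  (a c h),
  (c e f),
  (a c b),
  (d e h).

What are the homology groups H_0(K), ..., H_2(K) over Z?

Order the vertices as a < b < c < d < e < f < g < h. Listing each simplex with vertices in this order, K has dimension 2 with simplices:

  0-simplices (8): a, b, c, d, e, f, g, h
  1-simplices (24): ab, ac, ad, ae, af, ag, ah, bc, be, bf, bg, bh, cd, ce, cf, ch, de, df, dg, dh, ef, eh, fg, fh
  2-simplices (16): abc, abg, ach, ade, adg, aef, afh, bce, beh, bfg, bfh, cdf, cdh, cef, deh, dfg

giving chain groups C_0 ≅ Z^8, C_1 ≅ Z^24, C_2 ≅ Z^16.

∂_1: C_1 → C_0 is given by ∂[p,q] = [q] − [p]. For instance
  ∂bg = g − b.
The 8×24 boundary matrix has rank 7 and Smith normal form diag(1,1,1,1,1,1,1).

∂_2: C_2 → C_1 sends each 2-simplex [p,q,r] to [q,r] − [p,r] + [p,q]. For instance
  ∂adg = dg − ag + ad,
  ∂abg = bg − ag + ab.
The 24×16 boundary matrix has rank 15 and Smith normal form diag(1,1,1,1,1,1,1,1,1,1,1,1,1,1,1).

From H_k ≅ ker(∂_k) / im(∂_{k+1}) we obtain:

  H_0: rank C_0 − rank ∂_1 = 8 − 7 = 1, and the invariant factors of ∂_1 are all 1, so H_0 = Z.
  H_1: rank ker ∂_1 − rank ∂_2 = (24 − 7) − 15 = 2, and the invariant factors of ∂_2 are all 1, so H_1 = Z^2.
  H_2: rank ker ∂_2 − rank ∂_3 = (16 − 15) − 0 = 1, and there is no ∂_3, so H_2 = Z.

H_0 = Z,  H_1 = Z^2,  H_2 = Z.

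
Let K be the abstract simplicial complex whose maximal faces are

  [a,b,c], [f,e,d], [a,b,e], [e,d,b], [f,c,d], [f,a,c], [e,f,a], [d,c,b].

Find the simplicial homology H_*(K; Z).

H_0 ≅ Z,  H_1 = 0,  H_2 ≅ Z.

K has 6 vertices, 12 edges, 8 triangles.
rank ∂_0 = 0, rank ∂_1 = 5 ⇒ b_0 = 6 − 0 − 5 = 1; all invariant factors of ∂_1 are 1 so no torsion. So H_0 ≅ Z.
rank ∂_1 = 5, rank ∂_2 = 7 ⇒ b_1 = 12 − 5 − 7 = 0; all invariant factors of ∂_2 are 1 so no torsion. So H_1 ≅ 0.
rank ∂_2 = 7, rank ∂_3 = 0 ⇒ b_2 = 8 − 7 − 0 = 1. So H_2 ≅ Z.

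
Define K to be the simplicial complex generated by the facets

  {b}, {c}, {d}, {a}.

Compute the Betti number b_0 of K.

b_0 = 4.

K has 4 vertices.
rank ∂_0 = 0, rank ∂_1 = 0 ⇒ b_0 = 4 − 0 − 0 = 4. So H_0 ≅ Z^4.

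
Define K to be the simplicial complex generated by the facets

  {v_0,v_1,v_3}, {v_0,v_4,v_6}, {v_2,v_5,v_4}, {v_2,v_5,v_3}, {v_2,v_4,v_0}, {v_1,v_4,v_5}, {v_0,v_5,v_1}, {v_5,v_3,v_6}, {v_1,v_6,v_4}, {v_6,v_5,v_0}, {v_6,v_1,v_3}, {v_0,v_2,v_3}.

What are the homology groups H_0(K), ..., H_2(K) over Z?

K has 7 vertices, 18 edges, 12 triangles.
rank ∂_0 = 0, rank ∂_1 = 6 ⇒ b_0 = 7 − 0 − 6 = 1; all invariant factors of ∂_1 are 1 so no torsion. So H_0 ≅ Z.
rank ∂_1 = 6, rank ∂_2 = 12 ⇒ b_1 = 18 − 6 − 12 = 0; ∂_2 has invariant factor(s) [2] giving torsion. So H_1 ≅ Z/2Z.
rank ∂_2 = 12, rank ∂_3 = 0 ⇒ b_2 = 12 − 12 − 0 = 0. So H_2 ≅ 0.

H_0 = Z,  H_1 = Z/2Z,  H_2 = 0.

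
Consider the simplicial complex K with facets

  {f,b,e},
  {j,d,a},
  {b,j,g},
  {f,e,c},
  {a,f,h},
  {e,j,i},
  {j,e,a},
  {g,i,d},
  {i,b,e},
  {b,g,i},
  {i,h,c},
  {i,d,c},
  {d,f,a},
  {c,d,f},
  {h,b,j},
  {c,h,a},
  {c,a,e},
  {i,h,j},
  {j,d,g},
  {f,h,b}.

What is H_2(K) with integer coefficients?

H_2 ≅ 0.

K has 10 vertices, 30 edges, 20 triangles.
rank ∂_2 = 20, rank ∂_3 = 0 ⇒ b_2 = 20 − 20 − 0 = 0. So H_2 = 0.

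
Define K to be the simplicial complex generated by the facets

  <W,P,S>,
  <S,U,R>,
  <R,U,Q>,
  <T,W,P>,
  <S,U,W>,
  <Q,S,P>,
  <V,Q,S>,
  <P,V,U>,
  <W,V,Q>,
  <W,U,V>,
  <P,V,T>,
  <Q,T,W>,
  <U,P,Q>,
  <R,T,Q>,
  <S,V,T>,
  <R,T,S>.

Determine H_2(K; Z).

Take the total order P < Q < R < S < T < U < V < W on the vertex set. Then K (dimension 2) consists of the simplices:

  0-simplices (8): P, Q, R, S, T, U, V, W
  1-simplices (24): PQ, PS, PT, PU, PV, PW, QR, QS, QT, QU, QV, QW, RS, RT, RU, ST, SU, SV, SW, TV, TW, UV, UW, VW
  2-simplices (16): PQS, PQU, PSW, PTV, PTW, PUV, QRT, QRU, QSV, QTW, QVW, RST, RSU, STV, SUW, UVW

giving chain groups C_0 ≅ Z^8, C_1 ≅ Z^24, C_2 ≅ Z^16.

The boundary map ∂_1: C_1 → C_0 sends each edge [p,q] (with p < q) to q − p.
As a 8×24 matrix over Z this has rank 7, with invariant factors (1,1,1,1,1,1,1).

Boundary ∂_2: C_2 → C_1 maps a triangle to the signed sum of its edges. For instance
  ∂PUV = UV − PV + PU,
  ∂PSW = SW − PW + PS.
As a 24×16 matrix over Z this has rank 15, with invariant factors (1,1,1,1,1,1,1,1,1,1,1,1,1,1,1).

Now H_k = ker ∂_k / im ∂_{k+1}, so:

  H_2: rank ker ∂_2 − rank ∂_3 = (16 − 15) − 0 = 1, and there is no ∂_3, so H_2 ≅ Z.

(K is a triangulation of the torus T^2.)

H_2 ≅ Z.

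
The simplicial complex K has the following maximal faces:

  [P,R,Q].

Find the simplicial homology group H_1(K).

K has 3 vertices, 3 edges, 1 triangle.
rank ∂_1 = 2, rank ∂_2 = 1 ⇒ b_1 = 3 − 2 − 1 = 0; all invariant factors of ∂_2 are 1 so no torsion. So H_1 = 0.

H_1 = 0.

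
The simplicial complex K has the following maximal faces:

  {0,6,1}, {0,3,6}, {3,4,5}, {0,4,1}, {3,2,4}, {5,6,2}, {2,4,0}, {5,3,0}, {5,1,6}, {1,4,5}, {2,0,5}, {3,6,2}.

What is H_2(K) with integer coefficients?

H_2 ≅ 0.

Take the total order 0 < 1 < 2 < 3 < 4 < 5 < 6 on the vertex set. Then K (dimension 2) consists of the simplices:

  0-simplices (7): [0], [1], [2], [3], [4], [5], [6]
  1-simplices (18): [0,1], [0,2], [0,3], [0,4], [0,5], [0,6], [1,4], [1,5], [1,6], [2,3], [2,4], [2,5], [2,6], [3,4], [3,5], [3,6], [4,5], [5,6]
  2-simplices (12): [0,1,4], [0,1,6], [0,2,4], [0,2,5], [0,3,5], [0,3,6], [1,4,5], [1,5,6], [2,3,4], [2,3,6], [2,5,6], [3,4,5]

so the chain groups are C_0 ≅ Z^7, C_1 ≅ Z^18, C_2 ≅ Z^12.

Boundary ∂_1: C_1 → C_0 sends each edge [p,q] (with p < q) to q − p. For instance
  ∂[1,6] = [6] − [1].
The resulting 7×18 matrix has rank 6, and its Smith normal form has invariant factors (1,1,1,1,1,1).

Boundary ∂_2: C_2 → C_1 maps a triangle to the signed sum of its edges. For instance
  ∂[1,5,6] = [5,6] − [1,6] + [1,5],
  ∂[0,3,5] = [3,5] − [0,5] + [0,3].
The 18×12 boundary matrix has rank 12 and Smith normal form diag(1,1,1,1,1,1,1,1,1,1,1,2).

Reading off H_k = ker ∂_k / im ∂_{k+1}:

  H_2: rank ker ∂_2 − rank ∂_3 = (12 − 12) − 0 = 0, and there is no ∂_3, so H_2 = 0.

(K is a triangulation of the real projective plane RP^2.)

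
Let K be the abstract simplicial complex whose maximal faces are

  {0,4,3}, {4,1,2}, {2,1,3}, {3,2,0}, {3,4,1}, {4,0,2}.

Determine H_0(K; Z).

H_0 ≅ Z.

Take the total order 0 < 1 < 2 < 3 < 4 on the vertex set. Then K (dimension 2) consists of the simplices:

  0-simplices (5): [0], [1], [2], [3], [4]
  1-simplices (9): [0,2], [0,3], [0,4], [1,2], [1,3], [1,4], [2,3], [2,4], [3,4]
  2-simplices (6): [0,2,3], [0,2,4], [0,3,4], [1,2,3], [1,2,4], [1,3,4]

Hence C_0 ≅ Z^5, C_1 ≅ Z^9, C_2 ≅ Z^6.

Boundary ∂_1: C_1 → C_0 sends each edge [p,q] (with p < q) to q − p.
This gives a 5×9 integer matrix of rank 4; reducing to Smith normal form yields diagonal entries (1,1,1,1).

∂_2: C_2 → C_1 acts by ∂[p,q,r] = [q,r] − [p,r] + [p,q]. For instance
  ∂[1,2,4] = [2,4] − [1,4] + [1,2],
  ∂[0,2,4] = [2,4] − [0,4] + [0,2].
The 9×6 boundary matrix has rank 5 and Smith normal form diag(1,1,1,1,1).

Reading off H_k = ker ∂_k / im ∂_{k+1}:

  H_0: rank C_0 − rank ∂_1 = 5 − 4 = 1, and the invariant factors of ∂_1 are all 1, so H_0 = Z.

(K is a triangulation of the 2-sphere S^2.)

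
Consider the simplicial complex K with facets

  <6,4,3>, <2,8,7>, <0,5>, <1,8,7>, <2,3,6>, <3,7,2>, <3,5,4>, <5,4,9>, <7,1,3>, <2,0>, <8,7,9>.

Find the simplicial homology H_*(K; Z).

H_0 ≅ Z,  H_1 ≅ Z^2,  H_2 = 0.

K has 10 vertices, 20 edges, 9 triangles.
rank ∂_0 = 0, rank ∂_1 = 9 ⇒ b_0 = 10 − 0 − 9 = 1; all invariant factors of ∂_1 are 1 so no torsion. So H_0 = Z.
rank ∂_1 = 9, rank ∂_2 = 9 ⇒ b_1 = 20 − 9 − 9 = 2; all invariant factors of ∂_2 are 1 so no torsion. So H_1 = Z^2.
rank ∂_2 = 9, rank ∂_3 = 0 ⇒ b_2 = 9 − 9 − 0 = 0. So H_2 = 0.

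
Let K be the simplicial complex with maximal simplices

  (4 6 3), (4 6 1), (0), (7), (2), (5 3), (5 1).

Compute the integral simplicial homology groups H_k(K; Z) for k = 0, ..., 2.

We work with the vertex ordering 0 < 1 < 2 < 3 < 4 < 5 < 6 < 7. The simplices of K, each written with vertices in increasing order, are:

  0-simplices (8): [0], [1], [2], [3], [4], [5], [6], [7]
  1-simplices (7): [1,4], [1,5], [1,6], [3,4], [3,5], [3,6], [4,6]
  2-simplices (2): [1,4,6], [3,4,6]

Hence C_0 ≅ Z^8, C_1 ≅ Z^7, C_2 ≅ Z^2.

Boundary ∂_1: C_1 → C_0 sends each edge [p,q] (with p < q) to q − p. For instance
  ∂[3,6] = [6] − [3].
The resulting 8×7 matrix has rank 4, and its Smith normal form has invariant factors (1,1,1,1).

The boundary map ∂_2: C_2 → C_1 sends each 2-simplex [p,q,r] to [q,r] − [p,r] + [p,q]. For instance
  ∂[3,4,6] = [4,6] − [3,6] + [3,4],
  ∂[1,4,6] = [4,6] − [1,6] + [1,4].
The 7×2 boundary matrix has rank 2 and Smith normal form diag(1,1).

Now H_k = ker ∂_k / im ∂_{k+1}, so:

  H_0: rank C_0 − rank ∂_1 = 8 − 4 = 4, and the invariant factors of ∂_1 are all 1, so H_0 = Z^4.
  H_1: rank ker ∂_1 − rank ∂_2 = (7 − 4) − 2 = 1, and the invariant factors of ∂_2 are all 1, so H_1 = Z.
  H_2: rank ker ∂_2 − rank ∂_3 = (2 − 2) − 0 = 0, and there is no ∂_3, so H_2 = 0.

H_0 = Z^4,  H_1 = Z,  H_2 = 0.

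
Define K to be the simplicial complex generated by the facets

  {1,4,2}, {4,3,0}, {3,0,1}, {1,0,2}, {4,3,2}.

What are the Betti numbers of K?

We work with the vertex ordering 0 < 1 < 2 < 3 < 4. The simplices of K, each written with vertices in increasing order, are:

  0-simplices (5): [0], [1], [2], [3], [4]
  1-simplices (10): [0,1], [0,2], [0,3], [0,4], [1,2], [1,3], [1,4], [2,3], [2,4], [3,4]
  2-simplices (5): [0,1,2], [0,1,3], [0,3,4], [1,2,4], [2,3,4]

giving chain groups C_0 ≅ Z^5, C_1 ≅ Z^10, C_2 ≅ Z^5.

Boundary ∂_1: C_1 → C_0 sends each edge [p,q] (with p < q) to q − p.
This gives a 5×10 integer matrix of rank 4; reducing to Smith normal form yields diagonal entries (1,1,1,1).

Boundary ∂_2: C_2 → C_1 maps a triangle to the signed sum of its edges. For instance
  ∂[0,1,3] = [1,3] − [0,3] + [0,1],
  ∂[0,1,2] = [1,2] − [0,2] + [0,1].
This gives a 10×5 integer matrix of rank 5; reducing to Smith normal form yields diagonal entries (1,1,1,1,1).

Computing H_k = (kernel of ∂_k) / (image of ∂_{k+1}):

  H_0: rank C_0 − rank ∂_1 = 5 − 4 = 1, and the invariant factors of ∂_1 are all 1, so H_0 = Z.
  H_1: rank ker ∂_1 − rank ∂_2 = (10 − 4) − 5 = 1, and the invariant factors of ∂_2 are all 1, so H_1 = Z.
  H_2: rank ker ∂_2 − rank ∂_3 = (5 − 5) − 0 = 0, and there is no ∂_3, so H_2 = 0.

As a check, the Euler characteristic is 5 − 10 + 5 = 0, which agrees with 1 − 1 + 0 = 0.

Hence the Betti numbers are b_0 = 1, b_1 = 1, b_2 = 0.

b_0 = 1, b_1 = 1, b_2 = 0.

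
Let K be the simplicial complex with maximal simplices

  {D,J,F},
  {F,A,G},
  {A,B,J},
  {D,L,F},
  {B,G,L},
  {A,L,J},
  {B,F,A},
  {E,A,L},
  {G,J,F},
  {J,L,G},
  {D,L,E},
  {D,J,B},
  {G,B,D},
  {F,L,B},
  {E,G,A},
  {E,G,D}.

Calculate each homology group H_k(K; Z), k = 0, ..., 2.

H_0 = Z,  H_1 = Z^2,  H_2 = Z.

We work with the vertex ordering A < B < D < E < F < G < J < L. The simplices of K, each written with vertices in increasing order, are:

  0-simplices (8): A, B, D, E, F, G, J, L
  1-simplices (24): AB, AE, AF, AG, AJ, AL, BD, BF, BG, BJ, BL, DE, DF, DG, DJ, DL, EG, EL, FG, FJ, FL, GJ, GL, JL
  2-simplices (16): ABF, ABJ, AEG, AEL, AFG, AJL, BDG, BDJ, BFL, BGL, DEG, DEL, DFJ, DFL, FGJ, GJL

Hence C_0 ≅ Z^8, C_1 ≅ Z^24, C_2 ≅ Z^16.

Boundary ∂_1: C_1 → C_0 is given by ∂[p,q] = [q] − [p].
This gives a 8×24 integer matrix of rank 7; reducing to Smith normal form yields diagonal entries (1,1,1,1,1,1,1).

Boundary ∂_2: C_2 → C_1 maps a triangle to the signed sum of its edges. For instance
  ∂AJL = JL − AL + AJ,
  ∂DEG = EG − DG + DE.
The 24×16 boundary matrix has rank 15 and Smith normal form diag(1,1,1,1,1,1,1,1,1,1,1,1,1,1,1).

Computing H_k = (kernel of ∂_k) / (image of ∂_{k+1}):

  H_0: rank C_0 − rank ∂_1 = 8 − 7 = 1, and the invariant factors of ∂_1 are all 1, so H_0 ≅ Z.
  H_1: rank ker ∂_1 − rank ∂_2 = (24 − 7) − 15 = 2, and the invariant factors of ∂_2 are all 1, so H_1 ≅ Z^2.
  H_2: rank ker ∂_2 − rank ∂_3 = (16 − 15) − 0 = 1, and there is no ∂_3, so H_2 ≅ Z.

As a check, the Euler characteristic is 8 − 24 + 16 = 0, which agrees with 1 − 2 + 1 = 0.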